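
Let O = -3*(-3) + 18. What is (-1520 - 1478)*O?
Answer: -80946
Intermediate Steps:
O = 27 (O = 9 + 18 = 27)
(-1520 - 1478)*O = (-1520 - 1478)*27 = -2998*27 = -80946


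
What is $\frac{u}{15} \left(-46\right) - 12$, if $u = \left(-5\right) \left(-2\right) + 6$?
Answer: $- \frac{916}{15} \approx -61.067$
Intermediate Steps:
$u = 16$ ($u = 10 + 6 = 16$)
$\frac{u}{15} \left(-46\right) - 12 = \frac{16}{15} \left(-46\right) - 12 = - \frac{736}{15} - 12 = - \frac{916}{15}$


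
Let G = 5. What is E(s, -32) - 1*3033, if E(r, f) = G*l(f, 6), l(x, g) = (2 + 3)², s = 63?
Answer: -2908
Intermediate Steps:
l(x, g) = 25 (l(x, g) = 5² = 25)
E(r, f) = 125 (E(r, f) = 5*25 = 125)
E(s, -32) - 1*3033 = 125 - 1*3033 = 125 - 3033 = -2908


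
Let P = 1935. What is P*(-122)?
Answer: -236070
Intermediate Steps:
P*(-122) = 1935*(-122) = -236070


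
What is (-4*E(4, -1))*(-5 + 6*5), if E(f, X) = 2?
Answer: -200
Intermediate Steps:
(-4*E(4, -1))*(-5 + 6*5) = (-4*2)*(-5 + 6*5) = -8*(-5 + 30) = -8*25 = -200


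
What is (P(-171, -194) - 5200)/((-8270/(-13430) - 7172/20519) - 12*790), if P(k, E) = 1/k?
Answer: 1441395710201/2627698497309 ≈ 0.54854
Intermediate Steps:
(P(-171, -194) - 5200)/((-8270/(-13430) - 7172/20519) - 12*790) = (1/(-171) - 5200)/((-8270/(-13430) - 7172/20519) - 12*790) = (-1/171 - 5200)/((-8270*(-1/13430) - 7172*1/20519) - 9480) = -889201/(171*((827/1343 - 7172/20519) - 9480)) = -889201/(171*(431601/1621001 - 9480)) = -889201/(171*(-15366657879/1621001)) = -889201/171*(-1621001/15366657879) = 1441395710201/2627698497309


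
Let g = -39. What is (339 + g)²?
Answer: 90000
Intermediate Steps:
(339 + g)² = (339 - 39)² = 300² = 90000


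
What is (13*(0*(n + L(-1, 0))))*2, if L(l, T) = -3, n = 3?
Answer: 0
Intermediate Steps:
(13*(0*(n + L(-1, 0))))*2 = (13*(0*(3 - 3)))*2 = (13*(0*0))*2 = (13*0)*2 = 0*2 = 0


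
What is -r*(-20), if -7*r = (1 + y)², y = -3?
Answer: -80/7 ≈ -11.429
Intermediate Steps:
r = -4/7 (r = -(1 - 3)²/7 = -⅐*(-2)² = -⅐*4 = -4/7 ≈ -0.57143)
-r*(-20) = -1*(-4/7)*(-20) = (4/7)*(-20) = -80/7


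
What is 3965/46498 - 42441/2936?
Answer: -980890189/68259064 ≈ -14.370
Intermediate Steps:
3965/46498 - 42441/2936 = -980890189/68259064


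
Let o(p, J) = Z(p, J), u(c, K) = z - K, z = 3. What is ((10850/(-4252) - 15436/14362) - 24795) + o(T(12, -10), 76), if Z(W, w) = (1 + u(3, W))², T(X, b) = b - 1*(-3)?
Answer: -376748536637/15266806 ≈ -24678.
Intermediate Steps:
u(c, K) = 3 - K
T(X, b) = 3 + b (T(X, b) = b + 3 = 3 + b)
Z(W, w) = (4 - W)² (Z(W, w) = (1 + (3 - W))² = (4 - W)²)
o(p, J) = (-4 + p)²
((10850/(-4252) - 15436/14362) - 24795) + o(T(12, -10), 76) = ((10850/(-4252) - 15436/14362) - 24795) + (-4 + (3 - 10))² = ((10850*(-1/4252) - 15436*1/14362) - 24795) + (-4 - 7)² = ((-5425/2126 - 7718/7181) - 24795) + (-11)² = (-55365393/15266806 - 24795) + 121 = -378595820163/15266806 + 121 = -376748536637/15266806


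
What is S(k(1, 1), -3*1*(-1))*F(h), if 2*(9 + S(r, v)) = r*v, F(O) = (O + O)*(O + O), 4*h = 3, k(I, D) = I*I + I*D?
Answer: -27/2 ≈ -13.500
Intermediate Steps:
k(I, D) = I**2 + D*I
h = 3/4 (h = (1/4)*3 = 3/4 ≈ 0.75000)
F(O) = 4*O**2 (F(O) = (2*O)*(2*O) = 4*O**2)
S(r, v) = -9 + r*v/2 (S(r, v) = -9 + (r*v)/2 = -9 + r*v/2)
S(k(1, 1), -3*1*(-1))*F(h) = (-9 + (1*(1 + 1))*(-3*1*(-1))/2)*(4*(3/4)**2) = (-9 + (1*2)*(-3*(-1))/2)*(4*(9/16)) = (-9 + (1/2)*2*3)*(9/4) = (-9 + 3)*(9/4) = -6*9/4 = -27/2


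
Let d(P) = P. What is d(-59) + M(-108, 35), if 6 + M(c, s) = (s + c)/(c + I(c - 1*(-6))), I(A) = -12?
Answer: -7727/120 ≈ -64.392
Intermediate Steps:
M(c, s) = -6 + (c + s)/(-12 + c) (M(c, s) = -6 + (s + c)/(c - 12) = -6 + (c + s)/(-12 + c))
d(-59) + M(-108, 35) = -59 + (72 + 35 - 5*(-108))/(-12 - 108) = -59 + (72 + 35 + 540)/(-120) = -59 - 1/120*647 = -59 - 647/120 = -7727/120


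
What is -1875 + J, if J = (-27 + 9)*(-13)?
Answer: -1641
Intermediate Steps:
J = 234 (J = -18*(-13) = 234)
-1875 + J = -1875 + 234 = -1641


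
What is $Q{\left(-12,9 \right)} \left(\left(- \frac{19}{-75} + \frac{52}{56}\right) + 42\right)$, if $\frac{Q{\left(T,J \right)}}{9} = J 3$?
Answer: $\frac{3672621}{350} \approx 10493.0$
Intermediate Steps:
$Q{\left(T,J \right)} = 27 J$ ($Q{\left(T,J \right)} = 9 J 3 = 9 \cdot 3 J = 27 J$)
$Q{\left(-12,9 \right)} \left(\left(- \frac{19}{-75} + \frac{52}{56}\right) + 42\right) = 27 \cdot 9 \left(\left(- \frac{19}{-75} + \frac{52}{56}\right) + 42\right) = 243 \left(\left(\left(-19\right) \left(- \frac{1}{75}\right) + 52 \cdot \frac{1}{56}\right) + 42\right) = 243 \left(\left(\frac{19}{75} + \frac{13}{14}\right) + 42\right) = 243 \left(\frac{1241}{1050} + 42\right) = 243 \cdot \frac{45341}{1050} = \frac{3672621}{350}$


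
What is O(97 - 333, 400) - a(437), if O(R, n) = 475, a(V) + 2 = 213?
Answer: 264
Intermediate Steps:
a(V) = 211 (a(V) = -2 + 213 = 211)
O(97 - 333, 400) - a(437) = 475 - 1*211 = 475 - 211 = 264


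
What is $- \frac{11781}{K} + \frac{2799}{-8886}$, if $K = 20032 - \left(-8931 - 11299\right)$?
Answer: $- \frac{18114942}{29814011} \approx -0.6076$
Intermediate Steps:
$K = 40262$ ($K = 20032 - -20230 = 20032 + 20230 = 40262$)
$- \frac{11781}{K} + \frac{2799}{-8886} = - \frac{11781}{40262} + \frac{2799}{-8886} = \left(-11781\right) \frac{1}{40262} + 2799 \left(- \frac{1}{8886}\right) = - \frac{11781}{40262} - \frac{933}{2962} = - \frac{18114942}{29814011}$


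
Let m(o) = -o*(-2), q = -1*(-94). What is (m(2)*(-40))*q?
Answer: -15040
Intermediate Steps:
q = 94
m(o) = 2*o
(m(2)*(-40))*q = ((2*2)*(-40))*94 = (4*(-40))*94 = -160*94 = -15040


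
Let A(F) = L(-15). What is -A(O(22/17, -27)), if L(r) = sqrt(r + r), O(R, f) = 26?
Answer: -I*sqrt(30) ≈ -5.4772*I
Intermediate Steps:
L(r) = sqrt(2)*sqrt(r) (L(r) = sqrt(2*r) = sqrt(2)*sqrt(r))
A(F) = I*sqrt(30) (A(F) = sqrt(2)*sqrt(-15) = sqrt(2)*(I*sqrt(15)) = I*sqrt(30))
-A(O(22/17, -27)) = -I*sqrt(30)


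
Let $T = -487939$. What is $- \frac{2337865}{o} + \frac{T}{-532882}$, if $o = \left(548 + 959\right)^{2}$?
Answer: $- \frac{137672798919}{1210201133218} \approx -0.11376$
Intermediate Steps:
$o = 2271049$ ($o = 1507^{2} = 2271049$)
$- \frac{2337865}{o} + \frac{T}{-532882} = - \frac{2337865}{2271049} - \frac{487939}{-532882} = \left(-2337865\right) \frac{1}{2271049} - - \frac{487939}{532882} = - \frac{2337865}{2271049} + \frac{487939}{532882} = - \frac{137672798919}{1210201133218}$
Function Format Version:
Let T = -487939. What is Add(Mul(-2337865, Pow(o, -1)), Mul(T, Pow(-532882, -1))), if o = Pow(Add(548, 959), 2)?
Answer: Rational(-137672798919, 1210201133218) ≈ -0.11376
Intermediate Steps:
o = 2271049 (o = Pow(1507, 2) = 2271049)
Add(Mul(-2337865, Pow(o, -1)), Mul(T, Pow(-532882, -1))) = Add(Mul(-2337865, Pow(2271049, -1)), Mul(-487939, Pow(-532882, -1))) = Add(Mul(-2337865, Rational(1, 2271049)), Mul(-487939, Rational(-1, 532882))) = Add(Rational(-2337865, 2271049), Rational(487939, 532882)) = Rational(-137672798919, 1210201133218)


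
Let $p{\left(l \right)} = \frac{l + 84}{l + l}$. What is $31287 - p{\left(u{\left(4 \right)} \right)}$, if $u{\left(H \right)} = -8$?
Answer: $\frac{125167}{4} \approx 31292.0$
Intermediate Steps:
$p{\left(l \right)} = \frac{84 + l}{2 l}$
$31287 - p{\left(u{\left(4 \right)} \right)} = 31287 - \frac{84 - 8}{2 \left(-8\right)} = 31287 - \frac{1}{2} \left(- \frac{1}{8}\right) 76 = 31287 - - \frac{19}{4} = 31287 + \frac{19}{4} = \frac{125167}{4}$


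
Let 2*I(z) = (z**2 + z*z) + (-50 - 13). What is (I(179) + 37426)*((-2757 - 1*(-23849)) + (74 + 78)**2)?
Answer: 3068771358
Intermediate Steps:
I(z) = -63/2 + z**2 (I(z) = ((z**2 + z*z) + (-50 - 13))/2 = ((z**2 + z**2) - 63)/2 = (2*z**2 - 63)/2 = (-63 + 2*z**2)/2 = -63/2 + z**2)
(I(179) + 37426)*((-2757 - 1*(-23849)) + (74 + 78)**2) = ((-63/2 + 179**2) + 37426)*((-2757 - 1*(-23849)) + (74 + 78)**2) = ((-63/2 + 32041) + 37426)*((-2757 + 23849) + 152**2) = (64019/2 + 37426)*(21092 + 23104) = (138871/2)*44196 = 3068771358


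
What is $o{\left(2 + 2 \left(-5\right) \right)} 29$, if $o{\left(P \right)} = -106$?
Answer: $-3074$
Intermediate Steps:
$o{\left(2 + 2 \left(-5\right) \right)} 29 = \left(-106\right) 29 = -3074$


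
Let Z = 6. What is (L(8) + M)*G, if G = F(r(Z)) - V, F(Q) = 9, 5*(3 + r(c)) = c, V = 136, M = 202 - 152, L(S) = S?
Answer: -7366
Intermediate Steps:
M = 50
r(c) = -3 + c/5
G = -127 (G = 9 - 1*136 = 9 - 136 = -127)
(L(8) + M)*G = (8 + 50)*(-127) = 58*(-127) = -7366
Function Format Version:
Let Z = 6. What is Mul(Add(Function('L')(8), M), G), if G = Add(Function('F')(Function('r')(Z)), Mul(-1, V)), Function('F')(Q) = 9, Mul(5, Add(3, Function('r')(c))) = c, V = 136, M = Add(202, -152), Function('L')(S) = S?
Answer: -7366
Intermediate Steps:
M = 50
Function('r')(c) = Add(-3, Mul(Rational(1, 5), c))
G = -127 (G = Add(9, Mul(-1, 136)) = Add(9, -136) = -127)
Mul(Add(Function('L')(8), M), G) = Mul(Add(8, 50), -127) = Mul(58, -127) = -7366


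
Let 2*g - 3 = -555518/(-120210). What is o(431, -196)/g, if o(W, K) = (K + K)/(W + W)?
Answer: -11780580/98714947 ≈ -0.11934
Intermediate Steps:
g = 229037/60105 (g = 3/2 + (-555518/(-120210))/2 = 3/2 + (-555518*(-1/120210))/2 = 3/2 + (½)*(277759/60105) = 3/2 + 277759/120210 = 229037/60105 ≈ 3.8106)
o(W, K) = K/W (o(W, K) = (2*K)/((2*W)) = (2*K)*(1/(2*W)) = K/W)
o(431, -196)/g = (-196/431)/(229037/60105) = -196*1/431*(60105/229037) = -196/431*60105/229037 = -11780580/98714947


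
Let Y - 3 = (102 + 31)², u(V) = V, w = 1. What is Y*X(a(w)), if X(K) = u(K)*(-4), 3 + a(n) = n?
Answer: 141536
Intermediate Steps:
Y = 17692 (Y = 3 + (102 + 31)² = 3 + 133² = 3 + 17689 = 17692)
a(n) = -3 + n
X(K) = -4*K (X(K) = K*(-4) = -4*K)
Y*X(a(w)) = 17692*(-4*(-3 + 1)) = 17692*(-4*(-2)) = 17692*8 = 141536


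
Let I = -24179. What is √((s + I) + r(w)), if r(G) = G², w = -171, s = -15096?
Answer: I*√10034 ≈ 100.17*I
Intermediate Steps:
√((s + I) + r(w)) = √((-15096 - 24179) + (-171)²) = √(-39275 + 29241) = √(-10034) = I*√10034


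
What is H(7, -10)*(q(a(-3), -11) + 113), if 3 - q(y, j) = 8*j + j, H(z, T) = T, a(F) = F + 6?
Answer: -2150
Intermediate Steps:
a(F) = 6 + F
q(y, j) = 3 - 9*j (q(y, j) = 3 - (8*j + j) = 3 - 9*j)
H(7, -10)*(q(a(-3), -11) + 113) = -10*((3 - 9*(-11)) + 113) = -10*((3 + 99) + 113) = -10*(102 + 113) = -10*215 = -2150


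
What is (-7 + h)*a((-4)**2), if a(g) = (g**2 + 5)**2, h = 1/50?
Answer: -23774229/50 ≈ -4.7548e+5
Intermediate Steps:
h = 1/50 ≈ 0.020000
a(g) = (5 + g**2)**2
(-7 + h)*a((-4)**2) = (-7 + 1/50)*(5 + ((-4)**2)**2)**2 = -349*(5 + 16**2)**2/50 = -349*(5 + 256)**2/50 = -349/50*261**2 = -349/50*68121 = -23774229/50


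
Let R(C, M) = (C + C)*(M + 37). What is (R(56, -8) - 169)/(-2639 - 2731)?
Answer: -3079/5370 ≈ -0.57337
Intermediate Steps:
R(C, M) = 2*C*(37 + M) (R(C, M) = (2*C)*(37 + M) = 2*C*(37 + M))
(R(56, -8) - 169)/(-2639 - 2731) = (2*56*(37 - 8) - 169)/(-2639 - 2731) = (2*56*29 - 169)/(-5370) = (3248 - 169)*(-1/5370) = 3079*(-1/5370) = -3079/5370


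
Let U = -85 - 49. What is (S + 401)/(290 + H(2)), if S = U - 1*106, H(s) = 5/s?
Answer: 322/585 ≈ 0.55043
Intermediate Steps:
U = -134
S = -240 (S = -134 - 1*106 = -134 - 106 = -240)
(S + 401)/(290 + H(2)) = (-240 + 401)/(290 + 5/2) = 161/(290 + 5*(1/2)) = 161/(290 + 5/2) = 161/(585/2) = 161*(2/585) = 322/585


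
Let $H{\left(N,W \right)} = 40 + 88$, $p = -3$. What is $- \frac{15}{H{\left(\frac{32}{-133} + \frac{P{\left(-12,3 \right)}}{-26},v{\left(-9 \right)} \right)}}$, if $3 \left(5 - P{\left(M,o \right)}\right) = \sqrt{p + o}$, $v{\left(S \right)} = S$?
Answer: $- \frac{15}{128} \approx -0.11719$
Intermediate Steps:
$P{\left(M,o \right)} = 5 - \frac{\sqrt{-3 + o}}{3}$
$H{\left(N,W \right)} = 128$
$- \frac{15}{H{\left(\frac{32}{-133} + \frac{P{\left(-12,3 \right)}}{-26},v{\left(-9 \right)} \right)}} = - \frac{15}{128}$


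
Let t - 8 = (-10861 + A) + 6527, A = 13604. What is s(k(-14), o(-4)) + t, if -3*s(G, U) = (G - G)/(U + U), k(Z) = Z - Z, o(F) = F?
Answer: 9278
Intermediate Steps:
k(Z) = 0
t = 9278 (t = 8 + ((-10861 + 13604) + 6527) = 8 + (2743 + 6527) = 8 + 9270 = 9278)
s(G, U) = 0 (s(G, U) = -(G - G)/(3*(U + U)) = -0/(2*U) = -0*1/(2*U) = -⅓*0 = 0)
s(k(-14), o(-4)) + t = 0 + 9278 = 9278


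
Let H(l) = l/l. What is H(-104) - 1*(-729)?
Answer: 730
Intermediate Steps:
H(l) = 1
H(-104) - 1*(-729) = 1 - 1*(-729) = 1 + 729 = 730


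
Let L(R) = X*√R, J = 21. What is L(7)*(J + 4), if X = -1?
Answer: -25*√7 ≈ -66.144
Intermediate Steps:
L(R) = -√R
L(7)*(J + 4) = (-√7)*(21 + 4) = -√7*25 = -25*√7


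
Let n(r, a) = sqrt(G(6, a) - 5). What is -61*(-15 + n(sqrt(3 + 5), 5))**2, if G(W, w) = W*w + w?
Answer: -15555 + 1830*sqrt(30) ≈ -5531.7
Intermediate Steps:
G(W, w) = w + W*w
n(r, a) = sqrt(-5 + 7*a) (n(r, a) = sqrt(a*(1 + 6) - 5) = sqrt(a*7 - 5) = sqrt(7*a - 5) = sqrt(-5 + 7*a))
-61*(-15 + n(sqrt(3 + 5), 5))**2 = -61*(-15 + sqrt(-5 + 7*5))**2 = -61*(-15 + sqrt(-5 + 35))**2 = -61*(-15 + sqrt(30))**2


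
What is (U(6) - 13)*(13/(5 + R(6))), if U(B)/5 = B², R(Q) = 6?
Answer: 2171/11 ≈ 197.36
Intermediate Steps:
U(B) = 5*B²
(U(6) - 13)*(13/(5 + R(6))) = (5*6² - 13)*(13/(5 + 6)) = (5*36 - 13)*(13/11) = (180 - 13)*(13*(1/11)) = 167*(13/11) = 2171/11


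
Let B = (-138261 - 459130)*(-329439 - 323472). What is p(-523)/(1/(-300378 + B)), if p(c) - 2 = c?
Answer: -203212327362783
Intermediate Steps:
p(c) = 2 + c
B = 390043155201 (B = -597391*(-652911) = 390043155201)
p(-523)/(1/(-300378 + B)) = (2 - 523)/(1/(-300378 + 390043155201)) = -521/(1/390042854823) = -521/1/390042854823 = -521*390042854823 = -203212327362783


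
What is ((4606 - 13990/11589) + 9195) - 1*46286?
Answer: -376482655/11589 ≈ -32486.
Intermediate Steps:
((4606 - 13990/11589) + 9195) - 1*46286 = ((4606 - 13990*1/11589) + 9195) - 46286 = ((4606 - 13990/11589) + 9195) - 46286 = (53364944/11589 + 9195) - 46286 = 159925799/11589 - 46286 = -376482655/11589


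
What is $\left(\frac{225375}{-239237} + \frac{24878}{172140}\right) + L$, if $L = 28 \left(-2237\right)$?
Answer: $- \frac{1289762352520447}{20591128590} \approx -62637.0$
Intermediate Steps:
$L = -62636$
$\left(\frac{225375}{-239237} + \frac{24878}{172140}\right) + L = \left(\frac{225375}{-239237} + \frac{24878}{172140}\right) - 62636 = \left(225375 \left(- \frac{1}{239237}\right) + 24878 \cdot \frac{1}{172140}\right) - 62636 = \left(- \frac{225375}{239237} + \frac{12439}{86070}\right) - 62636 = - \frac{16422157207}{20591128590} - 62636 = - \frac{1289762352520447}{20591128590}$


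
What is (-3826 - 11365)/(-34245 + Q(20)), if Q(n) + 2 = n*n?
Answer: 1381/3077 ≈ 0.44881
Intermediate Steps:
Q(n) = -2 + n**2 (Q(n) = -2 + n*n = -2 + n**2)
(-3826 - 11365)/(-34245 + Q(20)) = (-3826 - 11365)/(-34245 + (-2 + 20**2)) = -15191/(-34245 + (-2 + 400)) = -15191/(-34245 + 398) = -15191/(-33847) = -15191*(-1/33847) = 1381/3077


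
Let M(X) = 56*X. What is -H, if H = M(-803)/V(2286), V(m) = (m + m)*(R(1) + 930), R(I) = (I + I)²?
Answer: 5621/533781 ≈ 0.010531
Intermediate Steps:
R(I) = 4*I² (R(I) = (2*I)² = 4*I²)
V(m) = 1868*m (V(m) = (m + m)*(4*1² + 930) = (2*m)*(4*1 + 930) = (2*m)*(4 + 930) = (2*m)*934 = 1868*m)
H = -5621/533781 (H = (56*(-803))/((1868*2286)) = -44968/4270248 = -44968*1/4270248 = -5621/533781 ≈ -0.010531)
-H = -1*(-5621/533781) = 5621/533781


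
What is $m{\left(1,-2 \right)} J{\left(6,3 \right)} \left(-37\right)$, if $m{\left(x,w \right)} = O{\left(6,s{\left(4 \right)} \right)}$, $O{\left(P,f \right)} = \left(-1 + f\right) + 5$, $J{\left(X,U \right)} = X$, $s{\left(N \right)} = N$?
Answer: $-1776$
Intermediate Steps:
$O{\left(P,f \right)} = 4 + f$
$m{\left(x,w \right)} = 8$ ($m{\left(x,w \right)} = 4 + 4 = 8$)
$m{\left(1,-2 \right)} J{\left(6,3 \right)} \left(-37\right) = 8 \cdot 6 \left(-37\right) = 48 \left(-37\right) = -1776$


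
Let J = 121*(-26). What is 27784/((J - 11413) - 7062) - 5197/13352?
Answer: -483336305/288683592 ≈ -1.6743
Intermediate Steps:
J = -3146
27784/((J - 11413) - 7062) - 5197/13352 = 27784/((-3146 - 11413) - 7062) - 5197/13352 = 27784/(-14559 - 7062) - 5197*1/13352 = 27784/(-21621) - 5197/13352 = 27784*(-1/21621) - 5197/13352 = -27784/21621 - 5197/13352 = -483336305/288683592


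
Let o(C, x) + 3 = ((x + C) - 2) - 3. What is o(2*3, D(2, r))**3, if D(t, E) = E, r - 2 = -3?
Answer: -27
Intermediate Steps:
r = -1 (r = 2 - 3 = -1)
o(C, x) = -8 + C + x (o(C, x) = -3 + (((x + C) - 2) - 3) = -3 + (((C + x) - 2) - 3) = -3 + ((-2 + C + x) - 3) = -3 + (-5 + C + x) = -8 + C + x)
o(2*3, D(2, r))**3 = (-8 + 2*3 - 1)**3 = (-8 + 6 - 1)**3 = (-3)**3 = -27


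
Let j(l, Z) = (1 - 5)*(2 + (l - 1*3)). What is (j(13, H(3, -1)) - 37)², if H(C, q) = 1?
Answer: 7225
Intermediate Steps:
j(l, Z) = 4 - 4*l (j(l, Z) = -4*(2 + (l - 3)) = -4*(2 + (-3 + l)) = -4*(-1 + l) = 4 - 4*l)
(j(13, H(3, -1)) - 37)² = ((4 - 4*13) - 37)² = ((4 - 52) - 37)² = (-48 - 37)² = (-85)² = 7225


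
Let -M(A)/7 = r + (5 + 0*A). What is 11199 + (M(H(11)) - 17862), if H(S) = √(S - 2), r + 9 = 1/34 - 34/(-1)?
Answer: -233689/34 ≈ -6873.2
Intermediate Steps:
r = 851/34 (r = -9 + (1/34 - 34/(-1)) = -9 + (1*(1/34) - 34*(-1)) = -9 + (1/34 + 34) = -9 + 1157/34 = 851/34 ≈ 25.029)
H(S) = √(-2 + S)
M(A) = -7147/34 (M(A) = -7*(851/34 + (5 + 0*A)) = -7*(851/34 + (5 + 0)) = -7*(851/34 + 5) = -7*1021/34 = -7147/34)
11199 + (M(H(11)) - 17862) = 11199 + (-7147/34 - 17862) = 11199 - 614455/34 = -233689/34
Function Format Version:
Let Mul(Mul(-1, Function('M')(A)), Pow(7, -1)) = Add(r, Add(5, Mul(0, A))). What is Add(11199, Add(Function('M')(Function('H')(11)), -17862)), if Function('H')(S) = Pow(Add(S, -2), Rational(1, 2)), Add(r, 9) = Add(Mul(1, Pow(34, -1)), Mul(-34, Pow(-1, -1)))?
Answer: Rational(-233689, 34) ≈ -6873.2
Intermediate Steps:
r = Rational(851, 34) (r = Add(-9, Add(Mul(1, Pow(34, -1)), Mul(-34, Pow(-1, -1)))) = Add(-9, Add(Mul(1, Rational(1, 34)), Mul(-34, -1))) = Add(-9, Add(Rational(1, 34), 34)) = Add(-9, Rational(1157, 34)) = Rational(851, 34) ≈ 25.029)
Function('H')(S) = Pow(Add(-2, S), Rational(1, 2))
Function('M')(A) = Rational(-7147, 34) (Function('M')(A) = Mul(-7, Add(Rational(851, 34), Add(5, Mul(0, A)))) = Mul(-7, Add(Rational(851, 34), Add(5, 0))) = Mul(-7, Add(Rational(851, 34), 5)) = Mul(-7, Rational(1021, 34)) = Rational(-7147, 34))
Add(11199, Add(Function('M')(Function('H')(11)), -17862)) = Add(11199, Add(Rational(-7147, 34), -17862)) = Add(11199, Rational(-614455, 34)) = Rational(-233689, 34)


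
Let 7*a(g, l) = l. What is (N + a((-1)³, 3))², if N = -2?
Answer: 121/49 ≈ 2.4694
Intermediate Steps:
a(g, l) = l/7
(N + a((-1)³, 3))² = (-2 + (⅐)*3)² = (-2 + 3/7)² = (-11/7)² = 121/49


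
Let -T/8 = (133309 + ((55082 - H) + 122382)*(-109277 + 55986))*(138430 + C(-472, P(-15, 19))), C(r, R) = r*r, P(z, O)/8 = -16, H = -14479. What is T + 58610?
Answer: 29558000324700658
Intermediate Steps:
P(z, O) = -128 (P(z, O) = 8*(-16) = -128)
C(r, R) = r²
T = 29558000324642048 (T = -8*(133309 + ((55082 - 1*(-14479)) + 122382)*(-109277 + 55986))*(138430 + (-472)²) = -8*(133309 + ((55082 + 14479) + 122382)*(-53291))*(138430 + 222784) = -8*(133309 + (69561 + 122382)*(-53291))*361214 = -8*(133309 + 191943*(-53291))*361214 = -8*(133309 - 10228834413)*361214 = -(-81829608832)*361214 = -8*(-3694750040580256) = 29558000324642048)
T + 58610 = 29558000324642048 + 58610 = 29558000324700658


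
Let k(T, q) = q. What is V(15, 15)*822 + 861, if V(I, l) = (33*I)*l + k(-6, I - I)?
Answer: 6104211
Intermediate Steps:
V(I, l) = 33*I*l (V(I, l) = (33*I)*l + (I - I) = 33*I*l + 0 = 33*I*l)
V(15, 15)*822 + 861 = (33*15*15)*822 + 861 = 7425*822 + 861 = 6103350 + 861 = 6104211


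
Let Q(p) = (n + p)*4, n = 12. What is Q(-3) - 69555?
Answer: -69519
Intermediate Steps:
Q(p) = 48 + 4*p (Q(p) = (12 + p)*4 = 48 + 4*p)
Q(-3) - 69555 = (48 + 4*(-3)) - 69555 = (48 - 12) - 69555 = 36 - 69555 = -69519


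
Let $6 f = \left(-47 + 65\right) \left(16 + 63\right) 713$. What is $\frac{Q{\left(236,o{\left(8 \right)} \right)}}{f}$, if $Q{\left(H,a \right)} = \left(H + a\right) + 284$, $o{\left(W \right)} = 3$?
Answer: $\frac{523}{168981} \approx 0.003095$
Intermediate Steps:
$Q{\left(H,a \right)} = 284 + H + a$
$f = 168981$ ($f = \frac{\left(-47 + 65\right) \left(16 + 63\right) 713}{6} = \frac{18 \cdot 79 \cdot 713}{6} = \frac{1422 \cdot 713}{6} = \frac{1}{6} \cdot 1013886 = 168981$)
$\frac{Q{\left(236,o{\left(8 \right)} \right)}}{f} = \frac{284 + 236 + 3}{168981} = 523 \cdot \frac{1}{168981} = \frac{523}{168981}$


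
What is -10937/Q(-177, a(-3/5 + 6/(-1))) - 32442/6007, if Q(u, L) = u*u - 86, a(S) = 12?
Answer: -1079283965/187676701 ≈ -5.7508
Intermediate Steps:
Q(u, L) = -86 + u² (Q(u, L) = u² - 86 = -86 + u²)
-10937/Q(-177, a(-3/5 + 6/(-1))) - 32442/6007 = -10937/(-86 + (-177)²) - 32442/6007 = -10937/(-86 + 31329) - 32442*1/6007 = -10937/31243 - 32442/6007 = -1079283965/187676701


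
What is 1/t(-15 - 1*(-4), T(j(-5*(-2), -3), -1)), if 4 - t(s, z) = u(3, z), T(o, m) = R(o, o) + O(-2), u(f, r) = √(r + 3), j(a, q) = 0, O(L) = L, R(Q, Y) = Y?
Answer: ⅓ ≈ 0.33333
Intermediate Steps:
u(f, r) = √(3 + r)
T(o, m) = -2 + o (T(o, m) = o - 2 = -2 + o)
t(s, z) = 4 - √(3 + z)
1/t(-15 - 1*(-4), T(j(-5*(-2), -3), -1)) = 1/(4 - √(3 + (-2 + 0))) = 1/(4 - √(3 - 2)) = 1/(4 - √1) = 1/(4 - 1*1) = 1/(4 - 1) = 1/3 = ⅓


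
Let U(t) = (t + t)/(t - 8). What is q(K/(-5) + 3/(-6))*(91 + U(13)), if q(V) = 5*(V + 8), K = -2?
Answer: 37999/10 ≈ 3799.9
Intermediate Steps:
U(t) = 2*t/(-8 + t) (U(t) = (2*t)/(-8 + t) = 2*t/(-8 + t))
q(V) = 40 + 5*V (q(V) = 5*(8 + V) = 40 + 5*V)
q(K/(-5) + 3/(-6))*(91 + U(13)) = (40 + 5*(-2/(-5) + 3/(-6)))*(91 + 2*13/(-8 + 13)) = (40 + 5*(-2*(-1/5) + 3*(-1/6)))*(91 + 2*13/5) = (40 + 5*(2/5 - 1/2))*(91 + 2*13*(1/5)) = (40 + 5*(-1/10))*(91 + 26/5) = (40 - 1/2)*(481/5) = (79/2)*(481/5) = 37999/10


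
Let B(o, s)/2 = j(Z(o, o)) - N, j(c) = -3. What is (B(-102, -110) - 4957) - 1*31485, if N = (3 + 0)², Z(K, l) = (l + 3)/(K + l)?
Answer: -36466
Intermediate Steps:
Z(K, l) = (3 + l)/(K + l)
N = 9 (N = 3² = 9)
B(o, s) = -24 (B(o, s) = 2*(-3 - 1*9) = 2*(-3 - 9) = 2*(-12) = -24)
(B(-102, -110) - 4957) - 1*31485 = (-24 - 4957) - 1*31485 = -4981 - 31485 = -36466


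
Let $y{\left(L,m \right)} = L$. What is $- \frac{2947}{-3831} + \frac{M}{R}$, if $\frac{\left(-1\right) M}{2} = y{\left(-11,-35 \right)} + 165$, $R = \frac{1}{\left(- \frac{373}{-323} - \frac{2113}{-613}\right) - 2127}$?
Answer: $\frac{495853346901353}{758534169} \approx 6.537 \cdot 10^{5}$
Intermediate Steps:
$R = - \frac{197999}{420232725}$ ($R = \frac{1}{\left(\left(-373\right) \left(- \frac{1}{323}\right) - - \frac{2113}{613}\right) - 2127} = \frac{1}{\left(\frac{373}{323} + \frac{2113}{613}\right) - 2127} = \frac{1}{\frac{911148}{197999} - 2127} = \frac{1}{- \frac{420232725}{197999}} = - \frac{197999}{420232725} \approx -0.00047116$)
$M = -308$ ($M = - 2 \left(-11 + 165\right) = \left(-2\right) 154 = -308$)
$- \frac{2947}{-3831} + \frac{M}{R} = - \frac{2947}{-3831} - \frac{308}{- \frac{197999}{420232725}} = \left(-2947\right) \left(- \frac{1}{3831}\right) - - \frac{129431679300}{197999} = \frac{2947}{3831} + \frac{129431679300}{197999} = \frac{495853346901353}{758534169}$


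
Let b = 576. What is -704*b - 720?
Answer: -406224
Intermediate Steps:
-704*b - 720 = -704*576 - 720 = -405504 - 720 = -406224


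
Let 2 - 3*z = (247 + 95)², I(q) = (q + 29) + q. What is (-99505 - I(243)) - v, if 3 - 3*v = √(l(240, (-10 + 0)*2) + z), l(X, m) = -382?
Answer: -100021 + 2*I*√88581/9 ≈ -1.0002e+5 + 66.139*I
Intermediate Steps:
I(q) = 29 + 2*q (I(q) = (29 + q) + q = 29 + 2*q)
z = -116962/3 (z = ⅔ - (247 + 95)²/3 = ⅔ - ⅓*342² = ⅔ - ⅓*116964 = ⅔ - 38988 = -116962/3 ≈ -38987.)
v = 1 - 2*I*√88581/9 (v = 1 - √(-382 - 116962/3)/3 = 1 - 2*I*√88581/9 ≈ 1.0 - 66.139*I)
(-99505 - I(243)) - v = (-99505 - (29 + 2*243)) - (1 - 2*I*√88581/9) = (-99505 - (29 + 486)) + (-1 + 2*I*√88581/9) = (-99505 - 1*515) + (-1 + 2*I*√88581/9) = (-99505 - 515) + (-1 + 2*I*√88581/9) = -100020 + (-1 + 2*I*√88581/9) = -100021 + 2*I*√88581/9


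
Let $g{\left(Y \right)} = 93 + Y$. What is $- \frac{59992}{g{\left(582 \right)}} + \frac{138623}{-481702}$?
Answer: $- \frac{28991836909}{325148850} \approx -89.165$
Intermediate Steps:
$- \frac{59992}{g{\left(582 \right)}} + \frac{138623}{-481702} = - \frac{59992}{93 + 582} + \frac{138623}{-481702} = - \frac{59992}{675} + 138623 \left(- \frac{1}{481702}\right) = \left(-59992\right) \frac{1}{675} - \frac{138623}{481702} = - \frac{59992}{675} - \frac{138623}{481702} = - \frac{28991836909}{325148850}$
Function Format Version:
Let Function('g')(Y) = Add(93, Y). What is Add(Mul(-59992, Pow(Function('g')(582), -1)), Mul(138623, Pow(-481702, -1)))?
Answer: Rational(-28991836909, 325148850) ≈ -89.165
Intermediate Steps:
Add(Mul(-59992, Pow(Function('g')(582), -1)), Mul(138623, Pow(-481702, -1))) = Add(Mul(-59992, Pow(Add(93, 582), -1)), Mul(138623, Pow(-481702, -1))) = Add(Mul(-59992, Pow(675, -1)), Mul(138623, Rational(-1, 481702))) = Add(Mul(-59992, Rational(1, 675)), Rational(-138623, 481702)) = Add(Rational(-59992, 675), Rational(-138623, 481702)) = Rational(-28991836909, 325148850)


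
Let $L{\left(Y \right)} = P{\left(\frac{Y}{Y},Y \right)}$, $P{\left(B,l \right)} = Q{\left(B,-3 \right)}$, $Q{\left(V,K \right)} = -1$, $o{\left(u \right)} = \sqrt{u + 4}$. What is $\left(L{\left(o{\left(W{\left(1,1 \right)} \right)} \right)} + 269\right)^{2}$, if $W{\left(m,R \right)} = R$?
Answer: $71824$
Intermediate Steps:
$o{\left(u \right)} = \sqrt{4 + u}$
$P{\left(B,l \right)} = -1$
$L{\left(Y \right)} = -1$
$\left(L{\left(o{\left(W{\left(1,1 \right)} \right)} \right)} + 269\right)^{2} = \left(-1 + 269\right)^{2} = 268^{2} = 71824$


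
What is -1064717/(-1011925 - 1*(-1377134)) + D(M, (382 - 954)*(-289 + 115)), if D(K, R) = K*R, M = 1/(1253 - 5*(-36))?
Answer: 34822781891/523344497 ≈ 66.539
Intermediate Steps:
M = 1/1433 (M = 1/(1253 + 180) = 1/1433 ≈ 0.00069784)
-1064717/(-1011925 - 1*(-1377134)) + D(M, (382 - 954)*(-289 + 115)) = -1064717/(-1011925 - 1*(-1377134)) + ((382 - 954)*(-289 + 115))/1433 = -1064717/(-1011925 + 1377134) + (-572*(-174))/1433 = -1064717/365209 + (1/1433)*99528 = -1064717*1/365209 + 99528/1433 = -1064717/365209 + 99528/1433 = 34822781891/523344497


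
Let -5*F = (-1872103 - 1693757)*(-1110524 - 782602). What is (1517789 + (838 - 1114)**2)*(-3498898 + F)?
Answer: -2152056705106170050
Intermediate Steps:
F = -1350124455672 (F = -(-1872103 - 1693757)*(-1110524 - 782602)/5 = -(-713172)*(-1893126) = -1/5*6750622278360 = -1350124455672)
(1517789 + (838 - 1114)**2)*(-3498898 + F) = (1517789 + (838 - 1114)**2)*(-3498898 - 1350124455672) = (1517789 + (-276)**2)*(-1350127954570) = (1517789 + 76176)*(-1350127954570) = 1593965*(-1350127954570) = -2152056705106170050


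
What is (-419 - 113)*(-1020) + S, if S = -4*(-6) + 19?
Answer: 542683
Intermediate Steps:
S = 43 (S = 24 + 19 = 43)
(-419 - 113)*(-1020) + S = (-419 - 113)*(-1020) + 43 = -532*(-1020) + 43 = 542640 + 43 = 542683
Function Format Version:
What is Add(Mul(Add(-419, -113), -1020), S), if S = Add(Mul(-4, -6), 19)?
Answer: 542683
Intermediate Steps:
S = 43 (S = Add(24, 19) = 43)
Add(Mul(Add(-419, -113), -1020), S) = Add(Mul(Add(-419, -113), -1020), 43) = Add(Mul(-532, -1020), 43) = Add(542640, 43) = 542683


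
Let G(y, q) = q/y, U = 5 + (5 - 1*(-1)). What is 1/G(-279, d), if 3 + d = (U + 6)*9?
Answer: -93/50 ≈ -1.8600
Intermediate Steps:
U = 11 (U = 5 + (5 + 1) = 5 + 6 = 11)
d = 150 (d = -3 + (11 + 6)*9 = -3 + 17*9 = -3 + 153 = 150)
1/G(-279, d) = 1/(150/(-279)) = 1/(150*(-1/279)) = 1/(-50/93) = -93/50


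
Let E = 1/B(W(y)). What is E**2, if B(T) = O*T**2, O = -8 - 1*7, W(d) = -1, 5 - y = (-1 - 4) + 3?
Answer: 1/225 ≈ 0.0044444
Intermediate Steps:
y = 7 (y = 5 - ((-1 - 4) + 3) = 5 - (-5 + 3) = 5 - 1*(-2) = 5 + 2 = 7)
O = -15 (O = -8 - 7 = -15)
B(T) = -15*T**2
E = -1/15 (E = 1/(-15*(-1)**2) = 1/(-15*1) = 1/(-15) = -1/15 ≈ -0.066667)
E**2 = (-1/15)**2 = 1/225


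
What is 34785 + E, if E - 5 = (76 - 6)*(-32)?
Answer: 32550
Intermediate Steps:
E = -2235 (E = 5 + (76 - 6)*(-32) = 5 + 70*(-32) = 5 - 2240 = -2235)
34785 + E = 34785 - 2235 = 32550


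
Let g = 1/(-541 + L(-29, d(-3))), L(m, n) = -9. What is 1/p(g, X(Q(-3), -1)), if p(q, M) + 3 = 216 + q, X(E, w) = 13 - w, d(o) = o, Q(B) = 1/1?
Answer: 550/117149 ≈ 0.0046949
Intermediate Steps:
Q(B) = 1
g = -1/550 (g = 1/(-541 - 9) = 1/(-550) = -1/550 ≈ -0.0018182)
p(q, M) = 213 + q (p(q, M) = -3 + (216 + q) = 213 + q)
1/p(g, X(Q(-3), -1)) = 1/(213 - 1/550) = 1/(117149/550) = 550/117149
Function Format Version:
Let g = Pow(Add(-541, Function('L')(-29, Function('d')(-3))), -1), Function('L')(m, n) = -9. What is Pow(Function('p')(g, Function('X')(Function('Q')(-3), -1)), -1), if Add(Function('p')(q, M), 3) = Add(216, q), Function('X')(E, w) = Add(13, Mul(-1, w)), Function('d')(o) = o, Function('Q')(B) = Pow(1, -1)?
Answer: Rational(550, 117149) ≈ 0.0046949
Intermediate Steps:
Function('Q')(B) = 1
g = Rational(-1, 550) (g = Pow(Add(-541, -9), -1) = Pow(-550, -1) = Rational(-1, 550) ≈ -0.0018182)
Function('p')(q, M) = Add(213, q) (Function('p')(q, M) = Add(-3, Add(216, q)) = Add(213, q))
Pow(Function('p')(g, Function('X')(Function('Q')(-3), -1)), -1) = Pow(Add(213, Rational(-1, 550)), -1) = Pow(Rational(117149, 550), -1) = Rational(550, 117149)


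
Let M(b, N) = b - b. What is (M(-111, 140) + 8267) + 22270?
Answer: 30537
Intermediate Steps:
M(b, N) = 0
(M(-111, 140) + 8267) + 22270 = (0 + 8267) + 22270 = 8267 + 22270 = 30537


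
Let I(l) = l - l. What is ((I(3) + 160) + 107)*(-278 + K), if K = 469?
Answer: 50997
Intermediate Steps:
I(l) = 0
((I(3) + 160) + 107)*(-278 + K) = ((0 + 160) + 107)*(-278 + 469) = (160 + 107)*191 = 267*191 = 50997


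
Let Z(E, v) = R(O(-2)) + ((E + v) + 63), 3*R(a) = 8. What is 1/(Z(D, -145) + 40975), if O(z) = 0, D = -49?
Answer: 3/122540 ≈ 2.4482e-5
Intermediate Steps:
R(a) = 8/3 (R(a) = (⅓)*8 = 8/3)
Z(E, v) = 197/3 + E + v (Z(E, v) = 8/3 + ((E + v) + 63) = 8/3 + (63 + E + v) = 197/3 + E + v)
1/(Z(D, -145) + 40975) = 1/((197/3 - 49 - 145) + 40975) = 1/(-385/3 + 40975) = 1/(122540/3) = 3/122540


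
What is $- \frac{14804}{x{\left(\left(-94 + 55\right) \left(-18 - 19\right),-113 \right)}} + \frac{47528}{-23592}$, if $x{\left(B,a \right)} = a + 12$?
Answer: $\frac{43056955}{297849} \approx 144.56$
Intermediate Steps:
$x{\left(B,a \right)} = 12 + a$
$- \frac{14804}{x{\left(\left(-94 + 55\right) \left(-18 - 19\right),-113 \right)}} + \frac{47528}{-23592} = - \frac{14804}{12 - 113} + \frac{47528}{-23592} = - \frac{14804}{-101} + 47528 \left(- \frac{1}{23592}\right) = \left(-14804\right) \left(- \frac{1}{101}\right) - \frac{5941}{2949} = \frac{14804}{101} - \frac{5941}{2949} = \frac{43056955}{297849}$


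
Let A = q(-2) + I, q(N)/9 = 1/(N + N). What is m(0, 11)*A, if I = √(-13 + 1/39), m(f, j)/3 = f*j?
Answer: 0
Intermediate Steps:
m(f, j) = 3*f*j (m(f, j) = 3*(f*j) = 3*f*j)
q(N) = 9/(2*N) (q(N) = 9/(N + N) = 9/((2*N)) = 9*(1/(2*N)) = 9/(2*N))
I = I*√19734/39 (I = √(-13 + 1/39) = √(-506/39) = I*√19734/39 ≈ 3.602*I)
A = -9/4 + I*√19734/39 (A = (9/2)/(-2) + I*√19734/39 = (9/2)*(-½) + I*√19734/39 = -9/4 + I*√19734/39 ≈ -2.25 + 3.602*I)
m(0, 11)*A = (3*0*11)*(-9/4 + I*√19734/39) = 0*(-9/4 + I*√19734/39) = 0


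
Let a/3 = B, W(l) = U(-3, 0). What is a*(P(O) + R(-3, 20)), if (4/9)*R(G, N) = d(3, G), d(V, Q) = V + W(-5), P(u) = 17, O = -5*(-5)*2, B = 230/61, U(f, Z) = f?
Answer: 11730/61 ≈ 192.30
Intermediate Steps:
W(l) = -3
B = 230/61 (B = 230*(1/61) = 230/61 ≈ 3.7705)
a = 690/61 (a = 3*(230/61) = 690/61 ≈ 11.311)
O = 50 (O = 25*2 = 50)
d(V, Q) = -3 + V (d(V, Q) = V - 3 = -3 + V)
R(G, N) = 0 (R(G, N) = 9*(-3 + 3)/4 = (9/4)*0 = 0)
a*(P(O) + R(-3, 20)) = 690*(17 + 0)/61 = (690/61)*17 = 11730/61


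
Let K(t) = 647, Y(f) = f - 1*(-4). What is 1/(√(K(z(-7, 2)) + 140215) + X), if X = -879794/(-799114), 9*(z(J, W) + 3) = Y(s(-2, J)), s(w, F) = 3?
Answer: -175763925629/22487832641856029 + 159645796249*√140862/22487832641856029 ≈ 0.0026566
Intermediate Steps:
Y(f) = 4 + f (Y(f) = f + 4 = 4 + f)
z(J, W) = -20/9 (z(J, W) = -3 + (4 + 3)/9 = -3 + (⅑)*7 = -3 + 7/9 = -20/9)
X = 439897/399557 (X = -879794*(-1/799114) = 439897/399557 ≈ 1.1010)
1/(√(K(z(-7, 2)) + 140215) + X) = 1/(√(647 + 140215) + 439897/399557) = 1/(√140862 + 439897/399557) = 1/(439897/399557 + √140862)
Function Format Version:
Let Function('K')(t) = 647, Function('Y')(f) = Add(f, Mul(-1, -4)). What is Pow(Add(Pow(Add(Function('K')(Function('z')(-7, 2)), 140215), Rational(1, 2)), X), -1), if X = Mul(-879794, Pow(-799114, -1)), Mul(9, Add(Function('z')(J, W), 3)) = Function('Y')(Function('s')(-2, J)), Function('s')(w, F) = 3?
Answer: Add(Rational(-175763925629, 22487832641856029), Mul(Rational(159645796249, 22487832641856029), Pow(140862, Rational(1, 2)))) ≈ 0.0026566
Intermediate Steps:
Function('Y')(f) = Add(4, f) (Function('Y')(f) = Add(f, 4) = Add(4, f))
Function('z')(J, W) = Rational(-20, 9) (Function('z')(J, W) = Add(-3, Mul(Rational(1, 9), Add(4, 3))) = Add(-3, Mul(Rational(1, 9), 7)) = Add(-3, Rational(7, 9)) = Rational(-20, 9))
X = Rational(439897, 399557) (X = Mul(-879794, Rational(-1, 799114)) = Rational(439897, 399557) ≈ 1.1010)
Pow(Add(Pow(Add(Function('K')(Function('z')(-7, 2)), 140215), Rational(1, 2)), X), -1) = Pow(Add(Pow(Add(647, 140215), Rational(1, 2)), Rational(439897, 399557)), -1) = Pow(Add(Pow(140862, Rational(1, 2)), Rational(439897, 399557)), -1) = Pow(Add(Rational(439897, 399557), Pow(140862, Rational(1, 2))), -1)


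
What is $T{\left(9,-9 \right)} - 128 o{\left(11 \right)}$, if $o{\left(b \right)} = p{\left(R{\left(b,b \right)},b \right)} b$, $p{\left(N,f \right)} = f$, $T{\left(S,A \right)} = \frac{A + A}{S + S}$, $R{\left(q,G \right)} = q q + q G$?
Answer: $-15489$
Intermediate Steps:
$R{\left(q,G \right)} = q^{2} + G q$
$T{\left(S,A \right)} = \frac{A}{S}$ ($T{\left(S,A \right)} = \frac{2 A}{2 S} = 2 A \frac{1}{2 S} = \frac{A}{S}$)
$o{\left(b \right)} = b^{2}$ ($o{\left(b \right)} = b b = b^{2}$)
$T{\left(9,-9 \right)} - 128 o{\left(11 \right)} = - \frac{9}{9} - 128 \cdot 11^{2} = \left(-9\right) \frac{1}{9} - 15488 = -1 - 15488 = -15489$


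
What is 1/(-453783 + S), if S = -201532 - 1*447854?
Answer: -1/1103169 ≈ -9.0648e-7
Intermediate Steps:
S = -649386 (S = -201532 - 447854 = -649386)
1/(-453783 + S) = 1/(-453783 - 649386) = 1/(-1103169) = -1/1103169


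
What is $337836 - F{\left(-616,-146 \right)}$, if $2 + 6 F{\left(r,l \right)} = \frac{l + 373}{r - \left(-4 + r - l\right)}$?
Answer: $\frac{287836783}{852} \approx 3.3784 \cdot 10^{5}$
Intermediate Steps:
$F{\left(r,l \right)} = - \frac{1}{3} + \frac{373 + l}{6 \left(4 + l\right)}$ ($F{\left(r,l \right)} = - \frac{1}{3} + \frac{\left(l + 373\right) \frac{1}{r - \left(-4 + r - l\right)}}{6} = - \frac{1}{3} + \frac{\left(373 + l\right) \frac{1}{r + \left(4 + l - r\right)}}{6} = - \frac{1}{3} + \frac{\left(373 + l\right) \frac{1}{4 + l}}{6} = - \frac{1}{3} + \frac{\frac{1}{4 + l} \left(373 + l\right)}{6} = - \frac{1}{3} + \frac{373 + l}{6 \left(4 + l\right)}$)
$337836 - F{\left(-616,-146 \right)} = 337836 - \frac{365 - -146}{6 \left(4 - 146\right)} = 337836 - \frac{365 + 146}{6 \left(-142\right)} = 337836 - \frac{1}{6} \left(- \frac{1}{142}\right) 511 = 337836 - - \frac{511}{852} = 337836 + \frac{511}{852} = \frac{287836783}{852}$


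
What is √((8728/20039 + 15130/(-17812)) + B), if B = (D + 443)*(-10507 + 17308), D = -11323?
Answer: I*√2356780546739973233600258/178467334 ≈ 8602.0*I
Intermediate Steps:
B = -73994880 (B = (-11323 + 443)*(-10507 + 17308) = -10880*6801 = -73994880)
√((8728/20039 + 15130/(-17812)) + B) = √((8728/20039 + 15130/(-17812)) - 73994880) = √((8728*(1/20039) + 15130*(-1/17812)) - 73994880) = √((8728/20039 - 7565/8906) - 73994880) = √(-73863467/178467334 - 73994880) = √(-13205669037113387/178467334) = I*√2356780546739973233600258/178467334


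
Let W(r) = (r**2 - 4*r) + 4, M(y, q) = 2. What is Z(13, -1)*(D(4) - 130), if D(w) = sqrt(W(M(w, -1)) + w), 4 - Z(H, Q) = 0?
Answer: -512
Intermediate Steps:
W(r) = 4 + r**2 - 4*r
Z(H, Q) = 4 (Z(H, Q) = 4 - 1*0 = 4 + 0 = 4)
D(w) = sqrt(w) (D(w) = sqrt((4 + 2**2 - 4*2) + w) = sqrt((4 + 4 - 8) + w) = sqrt(0 + w) = sqrt(w))
Z(13, -1)*(D(4) - 130) = 4*(sqrt(4) - 130) = 4*(2 - 130) = 4*(-128) = -512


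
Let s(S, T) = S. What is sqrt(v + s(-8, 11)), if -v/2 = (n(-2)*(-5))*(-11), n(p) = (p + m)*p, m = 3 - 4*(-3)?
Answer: 2*sqrt(713) ≈ 53.404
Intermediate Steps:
m = 15 (m = 3 + 12 = 15)
n(p) = p*(15 + p) (n(p) = (p + 15)*p = (15 + p)*p = p*(15 + p))
v = 2860 (v = -2*-2*(15 - 2)*(-5)*(-11) = -2*-2*13*(-5)*(-11) = -2*(-26*(-5))*(-11) = -260*(-11) = -2*(-1430) = 2860)
sqrt(v + s(-8, 11)) = sqrt(2860 - 8) = sqrt(2852) = 2*sqrt(713)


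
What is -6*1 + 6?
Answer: 0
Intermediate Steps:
-6*1 + 6 = -6 + 6 = 0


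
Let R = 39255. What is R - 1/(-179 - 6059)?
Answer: 244872691/6238 ≈ 39255.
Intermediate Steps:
R - 1/(-179 - 6059) = 39255 - 1/(-179 - 6059) = 39255 - 1/(-6238) = 39255 - 1*(-1/6238) = 39255 + 1/6238 = 244872691/6238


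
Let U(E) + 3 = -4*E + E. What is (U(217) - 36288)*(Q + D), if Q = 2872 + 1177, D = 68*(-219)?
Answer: 400562106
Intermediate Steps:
U(E) = -3 - 3*E (U(E) = -3 + (-4*E + E) = -3 - 3*E)
D = -14892
Q = 4049
(U(217) - 36288)*(Q + D) = ((-3 - 3*217) - 36288)*(4049 - 14892) = ((-3 - 651) - 36288)*(-10843) = (-654 - 36288)*(-10843) = -36942*(-10843) = 400562106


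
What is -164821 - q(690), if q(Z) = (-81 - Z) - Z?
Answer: -163360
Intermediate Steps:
q(Z) = -81 - 2*Z
-164821 - q(690) = -164821 - (-81 - 2*690) = -164821 - (-81 - 1380) = -164821 - 1*(-1461) = -164821 + 1461 = -163360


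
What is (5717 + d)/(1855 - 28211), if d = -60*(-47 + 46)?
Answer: -5777/26356 ≈ -0.21919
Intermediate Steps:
d = 60 (d = -60*(-1) = 60)
(5717 + d)/(1855 - 28211) = (5717 + 60)/(1855 - 28211) = 5777/(-26356) = 5777*(-1/26356) = -5777/26356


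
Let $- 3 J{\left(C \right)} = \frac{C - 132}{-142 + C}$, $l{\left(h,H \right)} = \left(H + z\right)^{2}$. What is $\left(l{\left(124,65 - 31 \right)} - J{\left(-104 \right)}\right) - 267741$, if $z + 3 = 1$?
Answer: $- \frac{98418455}{369} \approx -2.6672 \cdot 10^{5}$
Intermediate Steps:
$z = -2$ ($z = -3 + 1 = -2$)
$l{\left(h,H \right)} = \left(-2 + H\right)^{2}$ ($l{\left(h,H \right)} = \left(H - 2\right)^{2} = \left(-2 + H\right)^{2}$)
$J{\left(C \right)} = - \frac{-132 + C}{3 \left(-142 + C\right)}$ ($J{\left(C \right)} = - \frac{\left(C - 132\right) \frac{1}{-142 + C}}{3} = - \frac{\left(-132 + C\right) \frac{1}{-142 + C}}{3} = - \frac{\frac{1}{-142 + C} \left(-132 + C\right)}{3} = - \frac{-132 + C}{3 \left(-142 + C\right)}$)
$\left(l{\left(124,65 - 31 \right)} - J{\left(-104 \right)}\right) - 267741 = \left(\left(-2 + \left(65 - 31\right)\right)^{2} - \frac{132 - -104}{3 \left(-142 - 104\right)}\right) - 267741 = \left(\left(-2 + \left(65 - 31\right)\right)^{2} - \frac{132 + 104}{3 \left(-246\right)}\right) - 267741 = \left(\left(-2 + 34\right)^{2} - \frac{1}{3} \left(- \frac{1}{246}\right) 236\right) - 267741 = \left(32^{2} - - \frac{118}{369}\right) - 267741 = \left(1024 + \frac{118}{369}\right) - 267741 = \frac{377974}{369} - 267741 = - \frac{98418455}{369}$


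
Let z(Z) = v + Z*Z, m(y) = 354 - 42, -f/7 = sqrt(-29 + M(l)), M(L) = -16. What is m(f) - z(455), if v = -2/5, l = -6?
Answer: -1033563/5 ≈ -2.0671e+5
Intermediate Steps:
f = -21*I*sqrt(5) (f = -7*sqrt(-29 - 16) = -21*I*sqrt(5) ≈ -46.957*I)
v = -2/5 (v = -2*1/5 = -2/5 ≈ -0.40000)
m(y) = 312
z(Z) = -2/5 + Z**2 (z(Z) = -2/5 + Z*Z = -2/5 + Z**2)
m(f) - z(455) = 312 - (-2/5 + 455**2) = 312 - (-2/5 + 207025) = 312 - 1*1035123/5 = 312 - 1035123/5 = -1033563/5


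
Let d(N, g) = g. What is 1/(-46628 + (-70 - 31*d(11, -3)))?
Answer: -1/46605 ≈ -2.1457e-5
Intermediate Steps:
1/(-46628 + (-70 - 31*d(11, -3))) = 1/(-46628 + (-70 - 31*(-3))) = 1/(-46628 + (-70 + 93)) = 1/(-46628 + 23) = 1/(-46605) = -1/46605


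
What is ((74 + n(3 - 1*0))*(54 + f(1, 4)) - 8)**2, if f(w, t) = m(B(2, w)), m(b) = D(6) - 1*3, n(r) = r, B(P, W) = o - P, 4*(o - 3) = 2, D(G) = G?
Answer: 19193161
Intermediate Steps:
o = 7/2 (o = 3 + (1/4)*2 = 3 + 1/2 = 7/2 ≈ 3.5000)
B(P, W) = 7/2 - P
m(b) = 3 (m(b) = 6 - 1*3 = 6 - 3 = 3)
f(w, t) = 3
((74 + n(3 - 1*0))*(54 + f(1, 4)) - 8)**2 = ((74 + (3 - 1*0))*(54 + 3) - 8)**2 = ((74 + (3 + 0))*57 - 8)**2 = ((74 + 3)*57 - 8)**2 = (77*57 - 8)**2 = (4389 - 8)**2 = 4381**2 = 19193161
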